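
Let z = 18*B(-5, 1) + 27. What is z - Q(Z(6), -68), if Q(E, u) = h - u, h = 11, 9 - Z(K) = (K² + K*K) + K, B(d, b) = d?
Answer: -142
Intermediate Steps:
Z(K) = 9 - K - 2*K² (Z(K) = 9 - ((K² + K*K) + K) = 9 - ((K² + K²) + K) = 9 - (2*K² + K) = 9 - (K + 2*K²) = 9 + (-K - 2*K²) = 9 - K - 2*K²)
z = -63 (z = 18*(-5) + 27 = -90 + 27 = -63)
Q(E, u) = 11 - u
z - Q(Z(6), -68) = -63 - (11 - 1*(-68)) = -63 - (11 + 68) = -63 - 1*79 = -63 - 79 = -142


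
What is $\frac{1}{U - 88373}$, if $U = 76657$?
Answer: $- \frac{1}{11716} \approx -8.5353 \cdot 10^{-5}$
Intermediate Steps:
$\frac{1}{U - 88373} = \frac{1}{76657 - 88373} = \frac{1}{-11716} = - \frac{1}{11716}$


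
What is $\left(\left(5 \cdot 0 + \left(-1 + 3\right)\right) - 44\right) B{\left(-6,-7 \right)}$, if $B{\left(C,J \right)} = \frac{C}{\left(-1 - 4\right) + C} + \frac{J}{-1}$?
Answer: $- \frac{3486}{11} \approx -316.91$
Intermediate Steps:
$B{\left(C,J \right)} = - J + \frac{C}{-5 + C}$ ($B{\left(C,J \right)} = \frac{C}{-5 + C} + J \left(-1\right) = \frac{C}{-5 + C} - J = - J + \frac{C}{-5 + C}$)
$\left(\left(5 \cdot 0 + \left(-1 + 3\right)\right) - 44\right) B{\left(-6,-7 \right)} = \left(\left(5 \cdot 0 + \left(-1 + 3\right)\right) - 44\right) \frac{-6 + 5 \left(-7\right) - \left(-6\right) \left(-7\right)}{-5 - 6} = \left(\left(0 + 2\right) - 44\right) \frac{-6 - 35 - 42}{-11} = \left(2 - 44\right) \left(\left(- \frac{1}{11}\right) \left(-83\right)\right) = \left(-42\right) \frac{83}{11} = - \frac{3486}{11}$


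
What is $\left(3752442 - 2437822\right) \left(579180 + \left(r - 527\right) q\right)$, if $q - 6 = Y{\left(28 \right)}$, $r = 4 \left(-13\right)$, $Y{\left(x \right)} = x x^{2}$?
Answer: $-15952259019240$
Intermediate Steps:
$Y{\left(x \right)} = x^{3}$
$r = -52$
$q = 21958$ ($q = 6 + 28^{3} = 6 + 21952 = 21958$)
$\left(3752442 - 2437822\right) \left(579180 + \left(r - 527\right) q\right) = \left(3752442 - 2437822\right) \left(579180 + \left(-52 - 527\right) 21958\right) = 1314620 \left(579180 - 12713682\right) = 1314620 \left(-12134502\right) = -15952259019240$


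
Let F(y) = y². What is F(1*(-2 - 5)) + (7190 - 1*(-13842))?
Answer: 21081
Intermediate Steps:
F(1*(-2 - 5)) + (7190 - 1*(-13842)) = (1*(-2 - 5))² + (7190 - 1*(-13842)) = (1*(-7))² + (7190 + 13842) = (-7)² + 21032 = 49 + 21032 = 21081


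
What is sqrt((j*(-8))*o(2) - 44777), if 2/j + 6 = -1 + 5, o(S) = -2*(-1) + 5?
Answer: 3*I*sqrt(4969) ≈ 211.47*I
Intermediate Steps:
o(S) = 7 (o(S) = 2 + 5 = 7)
j = -1 (j = 2/(-6 + (-1 + 5)) = 2/(-6 + 4) = 2/(-2) = 2*(-1/2) = -1)
sqrt((j*(-8))*o(2) - 44777) = sqrt(-1*(-8)*7 - 44777) = sqrt(8*7 - 44777) = sqrt(56 - 44777) = sqrt(-44721) = 3*I*sqrt(4969)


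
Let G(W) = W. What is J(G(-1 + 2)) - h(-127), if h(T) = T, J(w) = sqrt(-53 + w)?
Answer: 127 + 2*I*sqrt(13) ≈ 127.0 + 7.2111*I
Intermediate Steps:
J(G(-1 + 2)) - h(-127) = sqrt(-53 + (-1 + 2)) - 1*(-127) = sqrt(-53 + 1) + 127 = sqrt(-52) + 127 = 2*I*sqrt(13) + 127 = 127 + 2*I*sqrt(13)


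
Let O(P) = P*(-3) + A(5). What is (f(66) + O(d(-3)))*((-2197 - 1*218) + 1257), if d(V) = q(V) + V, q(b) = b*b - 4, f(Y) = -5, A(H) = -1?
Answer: 13896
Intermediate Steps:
q(b) = -4 + b² (q(b) = b² - 4 = -4 + b²)
d(V) = -4 + V + V² (d(V) = (-4 + V²) + V = -4 + V + V²)
O(P) = -1 - 3*P (O(P) = P*(-3) - 1 = -3*P - 1 = -1 - 3*P)
(f(66) + O(d(-3)))*((-2197 - 1*218) + 1257) = (-5 + (-1 - 3*(-4 - 3 + (-3)²)))*((-2197 - 1*218) + 1257) = (-5 + (-1 - 3*(-4 - 3 + 9)))*((-2197 - 218) + 1257) = (-5 + (-1 - 3*2))*(-2415 + 1257) = (-5 + (-1 - 6))*(-1158) = (-5 - 7)*(-1158) = -12*(-1158) = 13896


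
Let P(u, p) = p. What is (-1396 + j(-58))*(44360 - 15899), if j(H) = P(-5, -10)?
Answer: -40016166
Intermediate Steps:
j(H) = -10
(-1396 + j(-58))*(44360 - 15899) = (-1396 - 10)*(44360 - 15899) = -1406*28461 = -40016166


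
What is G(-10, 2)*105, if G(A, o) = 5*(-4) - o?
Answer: -2310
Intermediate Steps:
G(A, o) = -20 - o
G(-10, 2)*105 = (-20 - 1*2)*105 = (-20 - 2)*105 = -22*105 = -2310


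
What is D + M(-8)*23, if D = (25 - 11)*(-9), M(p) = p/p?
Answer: -103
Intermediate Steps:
M(p) = 1
D = -126 (D = 14*(-9) = -126)
D + M(-8)*23 = -126 + 1*23 = -126 + 23 = -103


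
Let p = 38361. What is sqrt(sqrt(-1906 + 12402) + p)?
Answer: sqrt(38361 + 16*sqrt(41)) ≈ 196.12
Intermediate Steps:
sqrt(sqrt(-1906 + 12402) + p) = sqrt(sqrt(-1906 + 12402) + 38361) = sqrt(sqrt(10496) + 38361) = sqrt(16*sqrt(41) + 38361) = sqrt(38361 + 16*sqrt(41))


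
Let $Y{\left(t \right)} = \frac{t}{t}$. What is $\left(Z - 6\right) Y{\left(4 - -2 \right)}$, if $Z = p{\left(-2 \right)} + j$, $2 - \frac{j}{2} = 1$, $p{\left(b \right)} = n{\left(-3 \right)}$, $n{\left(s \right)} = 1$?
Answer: $-3$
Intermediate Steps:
$p{\left(b \right)} = 1$
$j = 2$ ($j = 4 - 2 = 2$)
$Z = 3$ ($Z = 1 + 2 = 3$)
$Y{\left(t \right)} = 1$
$\left(Z - 6\right) Y{\left(4 - -2 \right)} = \left(3 - 6\right) 1 = \left(-3\right) 1 = -3$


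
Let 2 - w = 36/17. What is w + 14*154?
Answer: 36650/17 ≈ 2155.9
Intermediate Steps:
w = -2/17 (w = 2 - 36/17 = -2/17 ≈ -0.11765)
w + 14*154 = -2/17 + 14*154 = -2/17 + 2156 = 36650/17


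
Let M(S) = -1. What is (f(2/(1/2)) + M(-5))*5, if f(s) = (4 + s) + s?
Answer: 55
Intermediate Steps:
f(s) = 4 + 2*s
(f(2/(1/2)) + M(-5))*5 = ((4 + 2*(2/(1/2))) - 1)*5 = ((4 + 2*(2*2)) - 1)*5 = ((4 + 2*4) - 1)*5 = ((4 + 8) - 1)*5 = (12 - 1)*5 = 11*5 = 55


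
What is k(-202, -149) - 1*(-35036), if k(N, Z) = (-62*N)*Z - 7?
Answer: -1831047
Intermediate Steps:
k(N, Z) = -7 - 62*N*Z (k(N, Z) = -62*N*Z - 7 = -7 - 62*N*Z)
k(-202, -149) - 1*(-35036) = (-7 - 62*(-202)*(-149)) - 1*(-35036) = (-7 - 1866076) + 35036 = -1866083 + 35036 = -1831047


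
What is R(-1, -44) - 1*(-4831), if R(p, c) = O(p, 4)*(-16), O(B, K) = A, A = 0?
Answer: 4831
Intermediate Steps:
O(B, K) = 0
R(p, c) = 0 (R(p, c) = 0*(-16) = 0)
R(-1, -44) - 1*(-4831) = 0 - 1*(-4831) = 0 + 4831 = 4831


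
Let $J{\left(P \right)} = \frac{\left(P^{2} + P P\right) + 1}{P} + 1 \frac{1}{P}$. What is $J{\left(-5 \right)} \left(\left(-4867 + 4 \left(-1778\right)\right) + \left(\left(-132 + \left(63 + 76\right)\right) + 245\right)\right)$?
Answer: $\frac{609804}{5} \approx 1.2196 \cdot 10^{5}$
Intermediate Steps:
$J{\left(P \right)} = \frac{1}{P} + \frac{1 + 2 P^{2}}{P}$ ($J{\left(P \right)} = \frac{\left(P^{2} + P^{2}\right) + 1}{P} + \frac{1}{P} = \frac{2 P^{2} + 1}{P} + \frac{1}{P} = \frac{1 + 2 P^{2}}{P} + \frac{1}{P} = \frac{1}{P} + \frac{1 + 2 P^{2}}{P}$)
$J{\left(-5 \right)} \left(\left(-4867 + 4 \left(-1778\right)\right) + \left(\left(-132 + \left(63 + 76\right)\right) + 245\right)\right) = \left(2 \left(-5\right) + \frac{2}{-5}\right) \left(\left(-4867 + 4 \left(-1778\right)\right) + \left(\left(-132 + \left(63 + 76\right)\right) + 245\right)\right) = \left(-10 + 2 \left(- \frac{1}{5}\right)\right) \left(\left(-4867 - 7112\right) + \left(\left(-132 + 139\right) + 245\right)\right) = \left(-10 - \frac{2}{5}\right) \left(-11979 + \left(7 + 245\right)\right) = - \frac{52 \left(-11979 + 252\right)}{5} = \left(- \frac{52}{5}\right) \left(-11727\right) = \frac{609804}{5}$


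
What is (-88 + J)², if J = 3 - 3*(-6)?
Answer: 4489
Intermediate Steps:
J = 21 (J = 3 + 18 = 21)
(-88 + J)² = (-88 + 21)² = (-67)² = 4489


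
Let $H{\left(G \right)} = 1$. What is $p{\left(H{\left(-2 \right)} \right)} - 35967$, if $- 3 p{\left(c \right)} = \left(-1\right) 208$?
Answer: $- \frac{107693}{3} \approx -35898.0$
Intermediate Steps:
$p{\left(c \right)} = \frac{208}{3}$ ($p{\left(c \right)} = - \frac{\left(-1\right) 208}{3} = \left(- \frac{1}{3}\right) \left(-208\right) = \frac{208}{3}$)
$p{\left(H{\left(-2 \right)} \right)} - 35967 = \frac{208}{3} - 35967 = - \frac{107693}{3}$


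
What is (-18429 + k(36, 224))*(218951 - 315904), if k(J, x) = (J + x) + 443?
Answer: 1718588878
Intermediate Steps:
k(J, x) = 443 + J + x
(-18429 + k(36, 224))*(218951 - 315904) = (-18429 + (443 + 36 + 224))*(218951 - 315904) = (-18429 + 703)*(-96953) = -17726*(-96953) = 1718588878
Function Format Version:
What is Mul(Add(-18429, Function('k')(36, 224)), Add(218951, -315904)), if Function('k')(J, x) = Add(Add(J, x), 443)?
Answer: 1718588878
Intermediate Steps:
Function('k')(J, x) = Add(443, J, x)
Mul(Add(-18429, Function('k')(36, 224)), Add(218951, -315904)) = Mul(Add(-18429, Add(443, 36, 224)), Add(218951, -315904)) = Mul(Add(-18429, 703), -96953) = Mul(-17726, -96953) = 1718588878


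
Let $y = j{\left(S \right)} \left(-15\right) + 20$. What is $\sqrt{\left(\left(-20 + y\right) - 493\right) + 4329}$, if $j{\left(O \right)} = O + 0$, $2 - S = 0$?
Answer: $\sqrt{3806} \approx 61.693$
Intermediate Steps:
$S = 2$ ($S = 2 - 0 = 2 + 0 = 2$)
$j{\left(O \right)} = O$
$y = -10$ ($y = 2 \left(-15\right) + 20 = -30 + 20 = -10$)
$\sqrt{\left(\left(-20 + y\right) - 493\right) + 4329} = \sqrt{\left(\left(-20 - 10\right) - 493\right) + 4329} = \sqrt{\left(-30 - 493\right) + 4329} = \sqrt{-523 + 4329} = \sqrt{3806}$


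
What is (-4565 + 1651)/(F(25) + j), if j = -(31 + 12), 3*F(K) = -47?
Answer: 4371/88 ≈ 49.670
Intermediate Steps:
F(K) = -47/3 (F(K) = (1/3)*(-47) = -47/3)
j = -43 (j = -1*43 = -43)
(-4565 + 1651)/(F(25) + j) = (-4565 + 1651)/(-47/3 - 43) = -2914/(-176/3) = -2914*(-3/176) = 4371/88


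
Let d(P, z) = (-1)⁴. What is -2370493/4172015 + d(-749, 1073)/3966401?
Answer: -9402321633678/16547884468015 ≈ -0.56819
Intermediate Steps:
d(P, z) = 1
-2370493/4172015 + d(-749, 1073)/3966401 = -2370493/4172015 + 1/3966401 = -9402321633678/16547884468015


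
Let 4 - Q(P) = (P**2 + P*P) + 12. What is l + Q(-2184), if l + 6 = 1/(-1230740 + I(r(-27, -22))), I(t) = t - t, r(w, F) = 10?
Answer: -11740922377241/1230740 ≈ -9.5397e+6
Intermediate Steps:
Q(P) = -8 - 2*P**2 (Q(P) = 4 - ((P**2 + P*P) + 12) = 4 - ((P**2 + P**2) + 12) = 4 - (2*P**2 + 12) = 4 - (12 + 2*P**2) = 4 + (-12 - 2*P**2) = -8 - 2*P**2)
I(t) = 0
l = -7384441/1230740 (l = -6 + 1/(-1230740 + 0) = -6 + 1/(-1230740) = -6 - 1/1230740 = -7384441/1230740 ≈ -6.0000)
l + Q(-2184) = -7384441/1230740 + (-8 - 2*(-2184)**2) = -7384441/1230740 + (-8 - 2*4769856) = -7384441/1230740 + (-8 - 9539712) = -7384441/1230740 - 9539720 = -11740922377241/1230740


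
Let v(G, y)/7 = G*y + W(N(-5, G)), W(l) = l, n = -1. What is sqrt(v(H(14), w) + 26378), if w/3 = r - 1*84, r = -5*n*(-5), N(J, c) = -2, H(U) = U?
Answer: I*sqrt(5682) ≈ 75.379*I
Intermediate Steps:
r = -25 (r = -5*(-1)*(-5) = 5*(-5) = -25)
w = -327 (w = 3*(-25 - 1*84) = 3*(-25 - 84) = 3*(-109) = -327)
v(G, y) = -14 + 7*G*y (v(G, y) = 7*(G*y - 2) = 7*(-2 + G*y) = -14 + 7*G*y)
sqrt(v(H(14), w) + 26378) = sqrt((-14 + 7*14*(-327)) + 26378) = sqrt((-14 - 32046) + 26378) = sqrt(-32060 + 26378) = sqrt(-5682) = I*sqrt(5682)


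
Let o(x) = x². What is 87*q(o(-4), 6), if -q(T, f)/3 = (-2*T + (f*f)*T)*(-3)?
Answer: 425952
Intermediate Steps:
q(T, f) = -18*T + 9*T*f² (q(T, f) = -3*(-2*T + (f*f)*T)*(-3) = -3*(-2*T + f²*T)*(-3) = -3*(-2*T + T*f²)*(-3) = -3*(6*T - 3*T*f²) = -18*T + 9*T*f²)
87*q(o(-4), 6) = 87*(9*(-4)²*(-2 + 6²)) = 87*(9*16*(-2 + 36)) = 87*(9*16*34) = 87*4896 = 425952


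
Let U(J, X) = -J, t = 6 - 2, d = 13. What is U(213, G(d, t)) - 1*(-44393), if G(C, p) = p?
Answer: 44180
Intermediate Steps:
t = 4
U(213, G(d, t)) - 1*(-44393) = -1*213 - 1*(-44393) = -213 + 44393 = 44180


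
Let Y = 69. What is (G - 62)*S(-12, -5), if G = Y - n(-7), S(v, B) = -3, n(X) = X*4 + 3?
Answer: -96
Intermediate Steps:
n(X) = 3 + 4*X (n(X) = 4*X + 3 = 3 + 4*X)
G = 94 (G = 69 - (3 + 4*(-7)) = 69 - (3 - 28) = 69 - 1*(-25) = 69 + 25 = 94)
(G - 62)*S(-12, -5) = (94 - 62)*(-3) = 32*(-3) = -96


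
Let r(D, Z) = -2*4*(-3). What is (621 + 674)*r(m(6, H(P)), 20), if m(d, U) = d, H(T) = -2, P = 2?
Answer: 31080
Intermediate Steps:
r(D, Z) = 24 (r(D, Z) = -8*(-3) = 24)
(621 + 674)*r(m(6, H(P)), 20) = (621 + 674)*24 = 1295*24 = 31080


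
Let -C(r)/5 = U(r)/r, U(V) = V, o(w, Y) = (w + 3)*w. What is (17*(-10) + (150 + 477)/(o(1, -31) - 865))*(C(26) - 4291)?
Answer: 210499704/287 ≈ 7.3345e+5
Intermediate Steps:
o(w, Y) = w*(3 + w) (o(w, Y) = (3 + w)*w = w*(3 + w))
C(r) = -5 (C(r) = -5*r/r = -5*1 = -5)
(17*(-10) + (150 + 477)/(o(1, -31) - 865))*(C(26) - 4291) = (17*(-10) + (150 + 477)/(1*(3 + 1) - 865))*(-5 - 4291) = (-170 + 627/(1*4 - 865))*(-4296) = (-170 + 627/(4 - 865))*(-4296) = (-170 + 627/(-861))*(-4296) = (-170 + 627*(-1/861))*(-4296) = (-170 - 209/287)*(-4296) = -48999/287*(-4296) = 210499704/287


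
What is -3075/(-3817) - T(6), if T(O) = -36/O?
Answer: 25977/3817 ≈ 6.8056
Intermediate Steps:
-3075/(-3817) - T(6) = -3075/(-3817) - (-36)/6 = -3075*(-1/3817) - (-36)/6 = 3075/3817 - 1*(-6) = 3075/3817 + 6 = 25977/3817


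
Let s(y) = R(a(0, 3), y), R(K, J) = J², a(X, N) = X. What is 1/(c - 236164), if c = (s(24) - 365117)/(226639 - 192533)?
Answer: -34106/8054973925 ≈ -4.2342e-6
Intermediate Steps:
s(y) = y²
c = -364541/34106 (c = (24² - 365117)/(226639 - 192533) = (576 - 365117)/34106 = -364541*1/34106 = -364541/34106 ≈ -10.688)
1/(c - 236164) = 1/(-364541/34106 - 236164) = 1/(-8054973925/34106) = -34106/8054973925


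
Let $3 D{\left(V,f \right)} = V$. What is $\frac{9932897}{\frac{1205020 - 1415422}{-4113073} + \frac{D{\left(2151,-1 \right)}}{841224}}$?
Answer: $\frac{11455993259523372248}{59981428463} \approx 1.9099 \cdot 10^{8}$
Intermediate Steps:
$D{\left(V,f \right)} = \frac{V}{3}$
$\frac{9932897}{\frac{1205020 - 1415422}{-4113073} + \frac{D{\left(2151,-1 \right)}}{841224}} = \frac{9932897}{\frac{1205020 - 1415422}{-4113073} + \frac{\frac{1}{3} \cdot 2151}{841224}} = \frac{9932897}{\left(1205020 - 1415422\right) \left(- \frac{1}{4113073}\right) + 717 \cdot \frac{1}{841224}} = \frac{9932897}{\left(-210402\right) \left(- \frac{1}{4113073}\right) + \frac{239}{280408}} = \frac{9932897}{\frac{210402}{4113073} + \frac{239}{280408}} = \frac{9932897}{\frac{59981428463}{1153338573784}} = 9932897 \cdot \frac{1153338573784}{59981428463} = \frac{11455993259523372248}{59981428463}$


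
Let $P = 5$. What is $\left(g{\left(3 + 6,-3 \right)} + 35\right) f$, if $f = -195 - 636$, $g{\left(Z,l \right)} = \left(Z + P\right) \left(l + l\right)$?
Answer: $40719$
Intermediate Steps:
$g{\left(Z,l \right)} = 2 l \left(5 + Z\right)$ ($g{\left(Z,l \right)} = \left(Z + 5\right) \left(l + l\right) = \left(5 + Z\right) 2 l = 2 l \left(5 + Z\right)$)
$f = -831$
$\left(g{\left(3 + 6,-3 \right)} + 35\right) f = \left(2 \left(-3\right) \left(5 + \left(3 + 6\right)\right) + 35\right) \left(-831\right) = \left(2 \left(-3\right) \left(5 + 9\right) + 35\right) \left(-831\right) = \left(2 \left(-3\right) 14 + 35\right) \left(-831\right) = \left(-84 + 35\right) \left(-831\right) = \left(-49\right) \left(-831\right) = 40719$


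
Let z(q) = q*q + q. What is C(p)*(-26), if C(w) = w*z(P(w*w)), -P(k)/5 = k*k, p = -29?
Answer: 9429642217865480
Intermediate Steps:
P(k) = -5*k² (P(k) = -5*k*k = -5*k²)
z(q) = q + q² (z(q) = q² + q = q + q²)
C(w) = -5*w⁵*(1 - 5*w⁴) (C(w) = w*((-5*w⁴)*(1 - 5*w⁴)) = w*(-5*w⁴*(1 - 5*w⁴)) = -5*w⁵*(1 - 5*w⁴))
C(p)*(-26) = ((-29)⁵*(-5 + 25*(-29)⁴))*(-26) = -20511149*(-5 + 25*707281)*(-26) = -20511149*(-5 + 17682025)*(-26) = -20511149*17682020*(-26) = -362678546840980*(-26) = 9429642217865480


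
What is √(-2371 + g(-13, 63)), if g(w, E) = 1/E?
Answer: 2*I*√261401/21 ≈ 48.693*I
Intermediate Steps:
√(-2371 + g(-13, 63)) = √(-2371 + 1/63) = √(-149372/63) = 2*I*√261401/21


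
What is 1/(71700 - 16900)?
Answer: 1/54800 ≈ 1.8248e-5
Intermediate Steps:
1/(71700 - 16900) = 1/54800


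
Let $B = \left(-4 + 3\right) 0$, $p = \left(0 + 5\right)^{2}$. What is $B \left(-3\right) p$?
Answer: $0$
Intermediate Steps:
$p = 25$ ($p = 5^{2} = 25$)
$B = 0$ ($B = \left(-1\right) 0 = 0$)
$B \left(-3\right) p = 0 \left(-3\right) 25 = 0 \cdot 25 = 0$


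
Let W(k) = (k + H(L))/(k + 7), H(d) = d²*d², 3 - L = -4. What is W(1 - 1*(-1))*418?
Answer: 111606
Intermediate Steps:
L = 7 (L = 3 - 1*(-4) = 3 + 4 = 7)
H(d) = d⁴
W(k) = (2401 + k)/(7 + k) (W(k) = (k + 7⁴)/(k + 7) = (k + 2401)/(7 + k) = (2401 + k)/(7 + k))
W(1 - 1*(-1))*418 = ((2401 + (1 - 1*(-1)))/(7 + (1 - 1*(-1))))*418 = ((2401 + (1 + 1))/(7 + (1 + 1)))*418 = ((2401 + 2)/(7 + 2))*418 = (2403/9)*418 = ((⅑)*2403)*418 = 267*418 = 111606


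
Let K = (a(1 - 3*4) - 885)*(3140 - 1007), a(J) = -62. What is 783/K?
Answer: -29/74813 ≈ -0.00038763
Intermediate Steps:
K = -2019951 (K = (-62 - 885)*(3140 - 1007) = -947*2133 = -2019951)
783/K = 783/(-2019951) = 783*(-1/2019951) = -29/74813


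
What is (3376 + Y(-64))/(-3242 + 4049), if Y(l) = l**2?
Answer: 7472/807 ≈ 9.2590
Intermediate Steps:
(3376 + Y(-64))/(-3242 + 4049) = (3376 + (-64)**2)/(-3242 + 4049) = (3376 + 4096)/807 = 7472*(1/807) = 7472/807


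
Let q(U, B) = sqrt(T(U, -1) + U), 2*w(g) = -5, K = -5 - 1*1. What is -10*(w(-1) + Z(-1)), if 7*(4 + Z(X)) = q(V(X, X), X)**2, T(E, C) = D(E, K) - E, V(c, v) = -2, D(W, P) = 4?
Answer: 415/7 ≈ 59.286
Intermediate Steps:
K = -6 (K = -5 - 1 = -6)
w(g) = -5/2 (w(g) = (1/2)*(-5) = -5/2)
T(E, C) = 4 - E
q(U, B) = 2 (q(U, B) = sqrt((4 - U) + U) = sqrt(4) = 2)
Z(X) = -24/7 (Z(X) = -4 + (1/7)*2**2 = -4 + (1/7)*4 = -4 + 4/7 = -24/7)
-10*(w(-1) + Z(-1)) = -10*(-5/2 - 24/7) = -10*(-83/14) = 415/7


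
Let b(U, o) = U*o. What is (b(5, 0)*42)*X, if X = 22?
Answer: 0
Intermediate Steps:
(b(5, 0)*42)*X = ((5*0)*42)*22 = (0*42)*22 = 0*22 = 0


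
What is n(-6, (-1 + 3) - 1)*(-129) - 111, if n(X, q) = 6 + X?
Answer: -111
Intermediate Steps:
n(-6, (-1 + 3) - 1)*(-129) - 111 = (6 - 6)*(-129) - 111 = 0*(-129) - 111 = 0 - 111 = -111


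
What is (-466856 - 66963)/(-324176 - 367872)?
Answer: 533819/692048 ≈ 0.77136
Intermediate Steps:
(-466856 - 66963)/(-324176 - 367872) = -533819/(-692048) = -533819*(-1/692048) = 533819/692048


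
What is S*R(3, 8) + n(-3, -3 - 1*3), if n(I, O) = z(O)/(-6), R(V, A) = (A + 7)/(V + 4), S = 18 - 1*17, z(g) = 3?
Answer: 23/14 ≈ 1.6429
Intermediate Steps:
S = 1 (S = 18 - 17 = 1)
R(V, A) = (7 + A)/(4 + V)
n(I, O) = -½ (n(I, O) = 3/(-6) = 3*(-⅙) = -½)
S*R(3, 8) + n(-3, -3 - 1*3) = 1*((7 + 8)/(4 + 3)) - ½ = 1*(15/7) - ½ = 15/7 - ½ = 23/14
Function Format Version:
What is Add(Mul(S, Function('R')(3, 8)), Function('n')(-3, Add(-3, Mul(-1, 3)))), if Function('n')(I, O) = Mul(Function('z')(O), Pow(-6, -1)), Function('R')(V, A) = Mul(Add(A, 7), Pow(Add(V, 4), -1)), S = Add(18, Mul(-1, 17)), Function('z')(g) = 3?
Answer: Rational(23, 14) ≈ 1.6429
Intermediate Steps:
S = 1 (S = Add(18, -17) = 1)
Function('R')(V, A) = Mul(Pow(Add(4, V), -1), Add(7, A)) (Function('R')(V, A) = Mul(Add(7, A), Pow(Add(4, V), -1)) = Mul(Pow(Add(4, V), -1), Add(7, A)))
Function('n')(I, O) = Rational(-1, 2) (Function('n')(I, O) = Mul(3, Pow(-6, -1)) = Mul(3, Rational(-1, 6)) = Rational(-1, 2))
Add(Mul(S, Function('R')(3, 8)), Function('n')(-3, Add(-3, Mul(-1, 3)))) = Add(Mul(1, Mul(Pow(Add(4, 3), -1), Add(7, 8))), Rational(-1, 2)) = Add(Mul(1, Mul(Pow(7, -1), 15)), Rational(-1, 2)) = Add(Mul(1, Mul(Rational(1, 7), 15)), Rational(-1, 2)) = Add(Mul(1, Rational(15, 7)), Rational(-1, 2)) = Add(Rational(15, 7), Rational(-1, 2)) = Rational(23, 14)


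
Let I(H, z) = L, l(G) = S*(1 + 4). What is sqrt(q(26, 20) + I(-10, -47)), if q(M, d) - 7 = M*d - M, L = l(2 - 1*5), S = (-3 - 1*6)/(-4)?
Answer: sqrt(2049)/2 ≈ 22.633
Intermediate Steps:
S = 9/4 (S = (-3 - 6)*(-1/4) = -9*(-1/4) = 9/4 ≈ 2.2500)
l(G) = 45/4 (l(G) = 9*(1 + 4)/4 = (9/4)*5 = 45/4)
L = 45/4 ≈ 11.250
I(H, z) = 45/4
q(M, d) = 7 - M + M*d (q(M, d) = 7 + (M*d - M) = 7 + (-M + M*d) = 7 - M + M*d)
sqrt(q(26, 20) + I(-10, -47)) = sqrt((7 - 1*26 + 26*20) + 45/4) = sqrt((7 - 26 + 520) + 45/4) = sqrt(501 + 45/4) = sqrt(2049/4) = sqrt(2049)/2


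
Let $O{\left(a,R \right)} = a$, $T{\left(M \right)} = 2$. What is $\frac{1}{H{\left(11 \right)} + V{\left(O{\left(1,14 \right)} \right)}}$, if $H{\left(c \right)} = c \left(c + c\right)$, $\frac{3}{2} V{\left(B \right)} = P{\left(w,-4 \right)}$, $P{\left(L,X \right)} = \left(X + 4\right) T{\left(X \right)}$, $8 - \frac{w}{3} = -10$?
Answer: $\frac{1}{242} \approx 0.0041322$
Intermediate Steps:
$w = 54$ ($w = 24 - -30 = 24 + 30 = 54$)
$P{\left(L,X \right)} = 8 + 2 X$ ($P{\left(L,X \right)} = \left(X + 4\right) 2 = \left(4 + X\right) 2 = 8 + 2 X$)
$V{\left(B \right)} = 0$ ($V{\left(B \right)} = \frac{2 \left(8 + 2 \left(-4\right)\right)}{3} = \frac{2 \left(8 - 8\right)}{3} = \frac{2}{3} \cdot 0 = 0$)
$H{\left(c \right)} = 2 c^{2}$ ($H{\left(c \right)} = c 2 c = 2 c^{2}$)
$\frac{1}{H{\left(11 \right)} + V{\left(O{\left(1,14 \right)} \right)}} = \frac{1}{2 \cdot 11^{2} + 0} = \frac{1}{2 \cdot 121 + 0} = \frac{1}{242 + 0} = \frac{1}{242}$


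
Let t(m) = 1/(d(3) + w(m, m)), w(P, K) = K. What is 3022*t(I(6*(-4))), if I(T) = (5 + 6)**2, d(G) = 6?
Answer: 3022/127 ≈ 23.795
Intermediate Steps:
I(T) = 121 (I(T) = 11**2 = 121)
t(m) = 1/(6 + m)
3022*t(I(6*(-4))) = 3022/(6 + 121) = 3022/127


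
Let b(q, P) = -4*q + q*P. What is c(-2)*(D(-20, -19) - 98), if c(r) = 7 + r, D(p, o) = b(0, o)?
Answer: -490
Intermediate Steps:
b(q, P) = -4*q + P*q
D(p, o) = 0 (D(p, o) = 0*(-4 + o) = 0)
c(-2)*(D(-20, -19) - 98) = (7 - 2)*(0 - 98) = 5*(-98) = -490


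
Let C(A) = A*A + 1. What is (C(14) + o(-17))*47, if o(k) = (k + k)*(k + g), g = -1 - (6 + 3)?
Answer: 52405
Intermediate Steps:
g = -10 (g = -1 - 1*9 = -1 - 9 = -10)
o(k) = 2*k*(-10 + k) (o(k) = (k + k)*(k - 10) = (2*k)*(-10 + k) = 2*k*(-10 + k))
C(A) = 1 + A**2 (C(A) = A**2 + 1 = 1 + A**2)
(C(14) + o(-17))*47 = ((1 + 14**2) + 2*(-17)*(-10 - 17))*47 = ((1 + 196) + 2*(-17)*(-27))*47 = (197 + 918)*47 = 1115*47 = 52405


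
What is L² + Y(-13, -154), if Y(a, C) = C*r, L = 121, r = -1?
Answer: 14795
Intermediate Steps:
Y(a, C) = -C (Y(a, C) = C*(-1) = -C)
L² + Y(-13, -154) = 121² - 1*(-154) = 14641 + 154 = 14795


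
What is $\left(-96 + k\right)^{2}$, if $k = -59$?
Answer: $24025$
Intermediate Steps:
$\left(-96 + k\right)^{2} = \left(-96 - 59\right)^{2} = \left(-155\right)^{2} = 24025$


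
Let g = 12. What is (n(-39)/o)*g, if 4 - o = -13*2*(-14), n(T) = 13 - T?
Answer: -26/15 ≈ -1.7333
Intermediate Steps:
o = -360 (o = 4 - (-13*2)*(-14) = 4 - (-26)*(-14) = 4 - 1*364 = 4 - 364 = -360)
(n(-39)/o)*g = ((13 - 1*(-39))/(-360))*12 = ((13 + 39)*(-1/360))*12 = (52*(-1/360))*12 = -13/90*12 = -26/15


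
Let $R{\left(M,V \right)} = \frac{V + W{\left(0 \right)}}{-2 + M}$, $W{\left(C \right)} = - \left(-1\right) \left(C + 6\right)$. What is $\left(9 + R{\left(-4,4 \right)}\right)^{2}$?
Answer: $\frac{484}{9} \approx 53.778$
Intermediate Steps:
$W{\left(C \right)} = 6 + C$ ($W{\left(C \right)} = - \left(-1\right) \left(6 + C\right) = - (-6 - C) = 6 + C$)
$R{\left(M,V \right)} = \frac{6 + V}{-2 + M}$ ($R{\left(M,V \right)} = \frac{V + \left(6 + 0\right)}{-2 + M} = \frac{V + 6}{-2 + M} = \frac{6 + V}{-2 + M}$)
$\left(9 + R{\left(-4,4 \right)}\right)^{2} = \left(9 + \frac{6 + 4}{-2 - 4}\right)^{2} = \left(9 + \frac{1}{-6} \cdot 10\right)^{2} = \left(9 - \frac{5}{3}\right)^{2} = \left(\frac{22}{3}\right)^{2} = \frac{484}{9}$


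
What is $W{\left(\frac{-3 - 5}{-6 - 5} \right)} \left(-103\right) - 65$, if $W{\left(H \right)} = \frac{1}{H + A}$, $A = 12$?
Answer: $- \frac{10233}{140} \approx -73.093$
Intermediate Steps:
$W{\left(H \right)} = \frac{1}{12 + H}$ ($W{\left(H \right)} = \frac{1}{H + 12} = \frac{1}{12 + H}$)
$W{\left(\frac{-3 - 5}{-6 - 5} \right)} \left(-103\right) - 65 = \frac{1}{12 + \frac{-3 - 5}{-6 - 5}} \left(-103\right) - 65 = \frac{1}{12 - \frac{8}{-11}} \left(-103\right) - 65 = \frac{1}{12 - - \frac{8}{11}} \left(-103\right) - 65 = \frac{1}{12 + \frac{8}{11}} \left(-103\right) - 65 = \frac{1}{\frac{140}{11}} \left(-103\right) - 65 = \frac{11}{140} \left(-103\right) - 65 = - \frac{1133}{140} - 65 = - \frac{10233}{140}$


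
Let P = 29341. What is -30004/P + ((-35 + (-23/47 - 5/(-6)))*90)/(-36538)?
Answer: -3632631173/3875914502 ≈ -0.93723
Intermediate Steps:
-30004/P + ((-35 + (-23/47 - 5/(-6)))*90)/(-36538) = -30004/29341 + ((-35 + (-23/47 - 5/(-6)))*90)/(-36538) = -30004*1/29341 + ((-35 + (-23*1/47 - 5*(-⅙)))*90)*(-1/36538) = -2308/2257 + ((-35 + (-23/47 + ⅚))*90)*(-1/36538) = -2308/2257 + ((-35 + 97/282)*90)*(-1/36538) = -2308/2257 - 9773/282*90*(-1/36538) = -2308/2257 - 146595/47*(-1/36538) = -2308/2257 + 146595/1717286 = -3632631173/3875914502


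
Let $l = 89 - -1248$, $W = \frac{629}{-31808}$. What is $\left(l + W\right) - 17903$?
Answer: $- \frac{526931957}{31808} \approx -16566.0$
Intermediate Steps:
$W = - \frac{629}{31808}$ ($W = 629 \left(- \frac{1}{31808}\right) = - \frac{629}{31808} \approx -0.019775$)
$l = 1337$ ($l = 89 + 1248 = 1337$)
$\left(l + W\right) - 17903 = \left(1337 - \frac{629}{31808}\right) - 17903 = \frac{42526667}{31808} - 17903 = - \frac{526931957}{31808}$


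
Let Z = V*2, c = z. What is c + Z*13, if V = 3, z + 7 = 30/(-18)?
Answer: 208/3 ≈ 69.333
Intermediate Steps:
z = -26/3 (z = -7 + 30/(-18) = -7 + 30*(-1/18) = -7 - 5/3 = -26/3 ≈ -8.6667)
c = -26/3 ≈ -8.6667
Z = 6 (Z = 3*2 = 6)
c + Z*13 = -26/3 + 6*13 = -26/3 + 78 = 208/3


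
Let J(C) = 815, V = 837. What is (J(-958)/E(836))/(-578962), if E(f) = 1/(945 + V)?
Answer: -726165/289481 ≈ -2.5085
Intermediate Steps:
E(f) = 1/1782 (E(f) = 1/(945 + 837) = 1/1782)
(J(-958)/E(836))/(-578962) = (815/(1/1782))/(-578962) = (815*1782)*(-1/578962) = 1452330*(-1/578962) = -726165/289481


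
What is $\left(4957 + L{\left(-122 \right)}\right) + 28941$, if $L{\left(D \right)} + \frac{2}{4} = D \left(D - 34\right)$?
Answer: $\frac{105859}{2} \approx 52930.0$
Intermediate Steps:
$L{\left(D \right)} = - \frac{1}{2} + D \left(-34 + D\right)$ ($L{\left(D \right)} = - \frac{1}{2} + D \left(D - 34\right) = - \frac{1}{2} + D \left(-34 + D\right)$)
$\left(4957 + L{\left(-122 \right)}\right) + 28941 = \left(4957 - \left(- \frac{8295}{2} - 14884\right)\right) + 28941 = \left(4957 + \left(- \frac{1}{2} + 14884 + 4148\right)\right) + 28941 = \left(4957 + \frac{38063}{2}\right) + 28941 = \frac{47977}{2} + 28941 = \frac{105859}{2}$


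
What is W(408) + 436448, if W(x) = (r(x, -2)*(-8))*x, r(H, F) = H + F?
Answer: -888736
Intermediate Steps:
r(H, F) = F + H
W(x) = x*(16 - 8*x) (W(x) = ((-2 + x)*(-8))*x = (16 - 8*x)*x = x*(16 - 8*x))
W(408) + 436448 = 8*408*(2 - 1*408) + 436448 = 8*408*(2 - 408) + 436448 = 8*408*(-406) + 436448 = -1325184 + 436448 = -888736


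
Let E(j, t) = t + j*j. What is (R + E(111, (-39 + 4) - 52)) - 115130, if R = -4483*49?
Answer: -322563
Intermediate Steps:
E(j, t) = t + j²
R = -219667
(R + E(111, (-39 + 4) - 52)) - 115130 = (-219667 + (((-39 + 4) - 52) + 111²)) - 115130 = (-219667 + ((-35 - 52) + 12321)) - 115130 = (-219667 + (-87 + 12321)) - 115130 = (-219667 + 12234) - 115130 = -207433 - 115130 = -322563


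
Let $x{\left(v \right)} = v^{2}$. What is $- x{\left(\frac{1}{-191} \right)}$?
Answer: $- \frac{1}{36481} \approx -2.7412 \cdot 10^{-5}$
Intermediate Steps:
$- x{\left(\frac{1}{-191} \right)} = - \left(\frac{1}{-191}\right)^{2} = - \left(- \frac{1}{191}\right)^{2} = \left(-1\right) \frac{1}{36481} = - \frac{1}{36481}$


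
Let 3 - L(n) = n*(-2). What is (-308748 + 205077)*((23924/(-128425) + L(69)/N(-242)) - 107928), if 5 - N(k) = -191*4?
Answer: 1105012887173882001/98758825 ≈ 1.1189e+10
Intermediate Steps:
L(n) = 3 + 2*n (L(n) = 3 - n*(-2) = 3 - (-2)*n = 3 + 2*n)
N(k) = 769 (N(k) = 5 - (-191)*4 = 5 - 1*(-764) = 5 + 764 = 769)
(-308748 + 205077)*((23924/(-128425) + L(69)/N(-242)) - 107928) = (-308748 + 205077)*((23924/(-128425) + (3 + 2*69)/769) - 107928) = -103671*((23924*(-1/128425) + (3 + 138)*(1/769)) - 107928) = -103671*((-23924/128425 + 141*(1/769)) - 107928) = -103671*((-23924/128425 + 141/769) - 107928) = -103671*(-289631/98758825 - 107928) = -103671*(-10658842754231/98758825) = 1105012887173882001/98758825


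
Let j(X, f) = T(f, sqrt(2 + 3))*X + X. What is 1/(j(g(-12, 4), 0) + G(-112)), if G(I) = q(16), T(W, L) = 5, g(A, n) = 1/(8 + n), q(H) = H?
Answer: 2/33 ≈ 0.060606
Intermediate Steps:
G(I) = 16
j(X, f) = 6*X (j(X, f) = 5*X + X = 6*X)
1/(j(g(-12, 4), 0) + G(-112)) = 1/(6/(8 + 4) + 16) = 1/(6/12 + 16) = 1/(6*(1/12) + 16) = 1/(1/2 + 16) = 1/(33/2) = 2/33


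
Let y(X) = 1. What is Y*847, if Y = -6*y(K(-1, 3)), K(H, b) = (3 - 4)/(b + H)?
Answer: -5082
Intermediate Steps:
K(H, b) = -1/(H + b)
Y = -6 (Y = -6*1 = -6)
Y*847 = -6*847 = -5082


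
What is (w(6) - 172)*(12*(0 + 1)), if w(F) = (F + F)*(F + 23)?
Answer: 2112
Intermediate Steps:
w(F) = 2*F*(23 + F) (w(F) = (2*F)*(23 + F) = 2*F*(23 + F))
(w(6) - 172)*(12*(0 + 1)) = (2*6*(23 + 6) - 172)*(12*(0 + 1)) = (2*6*29 - 172)*(12*1) = (348 - 172)*12 = 176*12 = 2112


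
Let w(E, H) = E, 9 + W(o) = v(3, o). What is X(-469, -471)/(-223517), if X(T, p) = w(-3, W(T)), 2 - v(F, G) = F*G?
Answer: 3/223517 ≈ 1.3422e-5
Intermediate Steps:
v(F, G) = 2 - F*G
W(o) = -7 - 3*o (W(o) = -9 + (2 - 1*3*o) = -9 + (2 - 3*o) = -7 - 3*o)
X(T, p) = -3
X(-469, -471)/(-223517) = -3/(-223517) = -3*(-1/223517) = 3/223517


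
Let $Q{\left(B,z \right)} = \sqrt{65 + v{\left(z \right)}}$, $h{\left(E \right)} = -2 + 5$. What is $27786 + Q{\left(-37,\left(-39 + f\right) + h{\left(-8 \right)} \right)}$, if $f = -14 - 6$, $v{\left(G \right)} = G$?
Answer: $27789$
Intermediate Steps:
$f = -20$ ($f = -14 - 6 = -20$)
$h{\left(E \right)} = 3$
$Q{\left(B,z \right)} = \sqrt{65 + z}$
$27786 + Q{\left(-37,\left(-39 + f\right) + h{\left(-8 \right)} \right)} = 27786 + \sqrt{65 + \left(\left(-39 - 20\right) + 3\right)} = 27786 + \sqrt{65 + \left(-59 + 3\right)} = 27786 + \sqrt{65 - 56} = 27786 + \sqrt{9} = 27786 + 3 = 27789$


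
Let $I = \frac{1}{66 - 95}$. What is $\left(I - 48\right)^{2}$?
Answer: $\frac{1940449}{841} \approx 2307.3$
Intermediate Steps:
$I = - \frac{1}{29}$ ($I = \frac{1}{-29} = - \frac{1}{29} \approx -0.034483$)
$\left(I - 48\right)^{2} = \left(- \frac{1}{29} - 48\right)^{2} = \left(- \frac{1393}{29}\right)^{2} = \frac{1940449}{841}$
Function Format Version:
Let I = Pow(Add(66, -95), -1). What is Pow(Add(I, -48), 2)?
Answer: Rational(1940449, 841) ≈ 2307.3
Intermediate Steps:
I = Rational(-1, 29) (I = Pow(-29, -1) = Rational(-1, 29) ≈ -0.034483)
Pow(Add(I, -48), 2) = Pow(Add(Rational(-1, 29), -48), 2) = Pow(Rational(-1393, 29), 2) = Rational(1940449, 841)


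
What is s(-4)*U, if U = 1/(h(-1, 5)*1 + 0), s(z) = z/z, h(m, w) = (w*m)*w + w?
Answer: -1/20 ≈ -0.050000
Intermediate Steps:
h(m, w) = w + m*w² (h(m, w) = (m*w)*w + w = m*w² + w = w + m*w²)
s(z) = 1
U = -1/20 (U = 1/((5*(1 - 1*5))*1 + 0) = 1/((5*(1 - 5))*1 + 0) = 1/((5*(-4))*1 + 0) = 1/(-20*1 + 0) = 1/(-20 + 0) = 1/(-20) = -1/20 ≈ -0.050000)
s(-4)*U = 1*(-1/20) = -1/20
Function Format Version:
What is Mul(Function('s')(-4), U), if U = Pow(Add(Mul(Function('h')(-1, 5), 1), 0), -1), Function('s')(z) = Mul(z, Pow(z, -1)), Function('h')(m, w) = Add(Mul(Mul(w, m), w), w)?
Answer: Rational(-1, 20) ≈ -0.050000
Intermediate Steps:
Function('h')(m, w) = Add(w, Mul(m, Pow(w, 2))) (Function('h')(m, w) = Add(Mul(Mul(m, w), w), w) = Add(Mul(m, Pow(w, 2)), w) = Add(w, Mul(m, Pow(w, 2))))
Function('s')(z) = 1
U = Rational(-1, 20) (U = Pow(Add(Mul(Mul(5, Add(1, Mul(-1, 5))), 1), 0), -1) = Pow(Add(Mul(Mul(5, Add(1, -5)), 1), 0), -1) = Pow(Add(Mul(Mul(5, -4), 1), 0), -1) = Pow(Add(Mul(-20, 1), 0), -1) = Pow(Add(-20, 0), -1) = Pow(-20, -1) = Rational(-1, 20) ≈ -0.050000)
Mul(Function('s')(-4), U) = Mul(1, Rational(-1, 20)) = Rational(-1, 20)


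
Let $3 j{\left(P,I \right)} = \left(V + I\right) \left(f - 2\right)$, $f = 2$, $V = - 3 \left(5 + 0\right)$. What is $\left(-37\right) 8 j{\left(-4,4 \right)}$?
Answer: $0$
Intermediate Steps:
$V = -15$ ($V = \left(-3\right) 5 = -15$)
$j{\left(P,I \right)} = 0$ ($j{\left(P,I \right)} = \frac{\left(-15 + I\right) \left(2 - 2\right)}{3} = \frac{\left(-15 + I\right) 0}{3} = \frac{1}{3} \cdot 0 = 0$)
$\left(-37\right) 8 j{\left(-4,4 \right)} = \left(-37\right) 8 \cdot 0 = \left(-296\right) 0 = 0$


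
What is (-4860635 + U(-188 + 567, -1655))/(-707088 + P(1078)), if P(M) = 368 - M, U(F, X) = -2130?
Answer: 4862765/707798 ≈ 6.8703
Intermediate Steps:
(-4860635 + U(-188 + 567, -1655))/(-707088 + P(1078)) = (-4860635 - 2130)/(-707088 + (368 - 1*1078)) = -4862765/(-707088 + (368 - 1078)) = -4862765/(-707088 - 710) = -4862765/(-707798) = -4862765*(-1/707798) = 4862765/707798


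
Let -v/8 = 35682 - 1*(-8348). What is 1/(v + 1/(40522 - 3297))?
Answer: -37225/13112133999 ≈ -2.8390e-6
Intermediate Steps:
v = -352240 (v = -8*(35682 - 1*(-8348)) = -8*(35682 + 8348) = -8*44030 = -352240)
1/(v + 1/(40522 - 3297)) = 1/(-352240 + 1/(40522 - 3297)) = 1/(-352240 + 1/37225) = 1/(-13112133999/37225) = -37225/13112133999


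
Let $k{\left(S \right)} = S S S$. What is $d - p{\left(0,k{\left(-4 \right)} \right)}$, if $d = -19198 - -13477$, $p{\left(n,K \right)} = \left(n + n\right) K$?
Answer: $-5721$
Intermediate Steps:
$k{\left(S \right)} = S^{3}$ ($k{\left(S \right)} = S^{2} S = S^{3}$)
$p{\left(n,K \right)} = 2 K n$ ($p{\left(n,K \right)} = 2 n K = 2 K n$)
$d = -5721$ ($d = -19198 + 13477 = -5721$)
$d - p{\left(0,k{\left(-4 \right)} \right)} = -5721 - 2 \left(-4\right)^{3} \cdot 0 = -5721 - 2 \left(-64\right) 0 = -5721 - 0 = -5721 + 0 = -5721$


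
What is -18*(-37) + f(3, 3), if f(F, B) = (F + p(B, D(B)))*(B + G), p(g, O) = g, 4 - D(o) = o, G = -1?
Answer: 678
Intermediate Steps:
D(o) = 4 - o
f(F, B) = (-1 + B)*(B + F) (f(F, B) = (F + B)*(B - 1) = (B + F)*(-1 + B) = (-1 + B)*(B + F))
-18*(-37) + f(3, 3) = -18*(-37) + (3² - 1*3 - 1*3 + 3*3) = 666 + (9 - 3 - 3 + 9) = 666 + 12 = 678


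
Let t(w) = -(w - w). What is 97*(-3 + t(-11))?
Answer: -291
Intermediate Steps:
t(w) = 0 (t(w) = -1*0 = 0)
97*(-3 + t(-11)) = 97*(-3 + 0) = 97*(-3) = -291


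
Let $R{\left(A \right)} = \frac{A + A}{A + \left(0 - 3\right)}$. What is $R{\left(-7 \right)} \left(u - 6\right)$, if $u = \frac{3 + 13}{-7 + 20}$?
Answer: $- \frac{434}{65} \approx -6.6769$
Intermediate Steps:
$u = \frac{16}{13} \approx 1.2308$
$R{\left(A \right)} = \frac{2 A}{-3 + A}$ ($R{\left(A \right)} = \frac{2 A}{A - 3} = \frac{2 A}{-3 + A}$)
$R{\left(-7 \right)} \left(u - 6\right) = 2 \left(-7\right) \frac{1}{-3 - 7} \left(\frac{16}{13} - 6\right) = 2 \left(-7\right) \frac{1}{-10} \left(- \frac{62}{13}\right) = 2 \left(-7\right) \left(- \frac{1}{10}\right) \left(- \frac{62}{13}\right) = \frac{7}{5} \left(- \frac{62}{13}\right) = - \frac{434}{65}$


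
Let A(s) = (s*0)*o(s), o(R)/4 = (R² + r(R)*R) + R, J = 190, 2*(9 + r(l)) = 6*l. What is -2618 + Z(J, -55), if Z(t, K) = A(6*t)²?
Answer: -2618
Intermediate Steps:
r(l) = -9 + 3*l (r(l) = -9 + (6*l)/2 = -9 + 3*l)
o(R) = 4*R + 4*R² + 4*R*(-9 + 3*R) (o(R) = 4*((R² + (-9 + 3*R)*R) + R) = 4*((R² + R*(-9 + 3*R)) + R) = 4*(R + R² + R*(-9 + 3*R)) = 4*R + 4*R² + 4*R*(-9 + 3*R))
A(s) = 0 (A(s) = (s*0)*(16*s*(-2 + s)) = 0*(16*s*(-2 + s)) = 0)
Z(t, K) = 0 (Z(t, K) = 0² = 0)
-2618 + Z(J, -55) = -2618 + 0 = -2618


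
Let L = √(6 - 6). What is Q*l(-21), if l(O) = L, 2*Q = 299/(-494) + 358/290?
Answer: 0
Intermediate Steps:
L = 0 (L = √0 = 0)
Q = 3467/11020 (Q = (299/(-494) + 358/290)/2 = (299*(-1/494) + 358*(1/290))/2 = (-23/38 + 179/145)/2 = (½)*(3467/5510) = 3467/11020 ≈ 0.31461)
l(O) = 0
Q*l(-21) = (3467/11020)*0 = 0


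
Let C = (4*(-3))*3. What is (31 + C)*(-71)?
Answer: 355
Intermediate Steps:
C = -36 (C = -12*3 = -36)
(31 + C)*(-71) = (31 - 36)*(-71) = -5*(-71) = 355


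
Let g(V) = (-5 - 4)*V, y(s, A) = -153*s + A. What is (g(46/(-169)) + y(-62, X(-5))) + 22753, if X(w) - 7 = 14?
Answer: 5452354/169 ≈ 32262.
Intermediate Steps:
X(w) = 21 (X(w) = 7 + 14 = 21)
y(s, A) = A - 153*s
g(V) = -9*V
(g(46/(-169)) + y(-62, X(-5))) + 22753 = (-414/(-169) + (21 - 153*(-62))) + 22753 = (-414*(-1)/169 + (21 + 9486)) + 22753 = (-9*(-46/169) + 9507) + 22753 = (414/169 + 9507) + 22753 = 1607097/169 + 22753 = 5452354/169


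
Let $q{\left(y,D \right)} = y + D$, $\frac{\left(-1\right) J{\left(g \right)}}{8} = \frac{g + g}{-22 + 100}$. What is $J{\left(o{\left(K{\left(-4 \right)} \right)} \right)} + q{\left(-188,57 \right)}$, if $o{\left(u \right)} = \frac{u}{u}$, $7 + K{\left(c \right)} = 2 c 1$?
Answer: $- \frac{5117}{39} \approx -131.21$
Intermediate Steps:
$K{\left(c \right)} = -7 + 2 c$ ($K{\left(c \right)} = -7 + 2 c 1 = -7 + 2 c$)
$o{\left(u \right)} = 1$
$J{\left(g \right)} = - \frac{8 g}{39}$ ($J{\left(g \right)} = - 8 \frac{g + g}{-22 + 100} = - 8 \frac{2 g}{78} = - 8 \cdot 2 g \frac{1}{78} = - 8 \frac{g}{39} = - \frac{8 g}{39}$)
$q{\left(y,D \right)} = D + y$
$J{\left(o{\left(K{\left(-4 \right)} \right)} \right)} + q{\left(-188,57 \right)} = \left(- \frac{8}{39}\right) 1 + \left(57 - 188\right) = - \frac{8}{39} - 131 = - \frac{5117}{39}$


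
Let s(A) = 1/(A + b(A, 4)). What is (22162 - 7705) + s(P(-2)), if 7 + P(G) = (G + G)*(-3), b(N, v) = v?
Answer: 130114/9 ≈ 14457.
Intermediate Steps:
P(G) = -7 - 6*G (P(G) = -7 + (G + G)*(-3) = -7 + (2*G)*(-3) = -7 - 6*G)
s(A) = 1/(4 + A) (s(A) = 1/(A + 4) = 1/(4 + A))
(22162 - 7705) + s(P(-2)) = (22162 - 7705) + 1/(4 + (-7 - 6*(-2))) = 14457 + 1/(4 + (-7 + 12)) = 14457 + 1/(4 + 5) = 14457 + 1/9 = 130114/9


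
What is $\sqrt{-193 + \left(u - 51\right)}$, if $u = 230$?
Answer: $i \sqrt{14} \approx 3.7417 i$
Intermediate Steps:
$\sqrt{-193 + \left(u - 51\right)} = \sqrt{-193 + \left(230 - 51\right)} = \sqrt{-193 + 179} = \sqrt{-14} = i \sqrt{14}$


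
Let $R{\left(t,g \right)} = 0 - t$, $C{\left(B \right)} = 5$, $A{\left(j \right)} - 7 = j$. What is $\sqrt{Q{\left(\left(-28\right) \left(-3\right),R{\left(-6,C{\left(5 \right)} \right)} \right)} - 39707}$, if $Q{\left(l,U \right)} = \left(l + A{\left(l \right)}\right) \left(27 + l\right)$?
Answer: $i \sqrt{20282} \approx 142.41 i$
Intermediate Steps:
$A{\left(j \right)} = 7 + j$
$R{\left(t,g \right)} = - t$
$Q{\left(l,U \right)} = \left(7 + 2 l\right) \left(27 + l\right)$ ($Q{\left(l,U \right)} = \left(l + \left(7 + l\right)\right) \left(27 + l\right) = \left(7 + 2 l\right) \left(27 + l\right)$)
$\sqrt{Q{\left(\left(-28\right) \left(-3\right),R{\left(-6,C{\left(5 \right)} \right)} \right)} - 39707} = \sqrt{\left(189 + 2 \left(\left(-28\right) \left(-3\right)\right)^{2} + 61 \left(\left(-28\right) \left(-3\right)\right)\right) - 39707} = \sqrt{\left(189 + 2 \cdot 84^{2} + 61 \cdot 84\right) - 39707} = \sqrt{\left(189 + 2 \cdot 7056 + 5124\right) - 39707} = \sqrt{\left(189 + 14112 + 5124\right) - 39707} = \sqrt{19425 - 39707} = \sqrt{-20282} = i \sqrt{20282}$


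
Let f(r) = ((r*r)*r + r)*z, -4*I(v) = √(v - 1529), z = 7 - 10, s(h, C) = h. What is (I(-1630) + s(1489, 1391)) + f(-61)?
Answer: 682615 - 9*I*√39/4 ≈ 6.8262e+5 - 14.051*I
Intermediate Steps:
z = -3
I(v) = -√(-1529 + v)/4 (I(v) = -√(v - 1529)/4 = -√(-1529 + v)/4)
f(r) = -3*r - 3*r³ (f(r) = ((r*r)*r + r)*(-3) = (r²*r + r)*(-3) = (r³ + r)*(-3) = (r + r³)*(-3) = -3*r - 3*r³)
(I(-1630) + s(1489, 1391)) + f(-61) = (-√(-1529 - 1630)/4 + 1489) - 3*(-61)*(1 + (-61)²) = (-9*I*√39/4 + 1489) - 3*(-61)*(1 + 3721) = (-9*I*√39/4 + 1489) - 3*(-61)*3722 = (-9*I*√39/4 + 1489) + 681126 = (1489 - 9*I*√39/4) + 681126 = 682615 - 9*I*√39/4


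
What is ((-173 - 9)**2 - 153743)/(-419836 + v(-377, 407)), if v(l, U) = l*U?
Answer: 120619/573275 ≈ 0.21040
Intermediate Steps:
v(l, U) = U*l
((-173 - 9)**2 - 153743)/(-419836 + v(-377, 407)) = ((-173 - 9)**2 - 153743)/(-419836 + 407*(-377)) = ((-182)**2 - 153743)/(-419836 - 153439) = (33124 - 153743)/(-573275) = -120619*(-1/573275) = 120619/573275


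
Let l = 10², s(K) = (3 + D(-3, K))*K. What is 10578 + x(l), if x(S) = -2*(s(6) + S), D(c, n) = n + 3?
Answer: 10234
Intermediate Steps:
D(c, n) = 3 + n
s(K) = K*(6 + K) (s(K) = (3 + (3 + K))*K = (6 + K)*K = K*(6 + K))
l = 100
x(S) = -144 - 2*S (x(S) = -2*(6*(6 + 6) + S) = -2*(6*12 + S) = -2*(72 + S) = -144 - 2*S)
10578 + x(l) = 10578 + (-144 - 2*100) = 10578 + (-144 - 200) = 10578 - 344 = 10234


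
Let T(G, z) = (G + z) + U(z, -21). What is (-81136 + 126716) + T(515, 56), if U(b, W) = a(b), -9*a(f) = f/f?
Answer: 415358/9 ≈ 46151.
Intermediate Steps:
a(f) = -⅑ (a(f) = -f/(9*f) = -⅑*1 = -⅑)
U(b, W) = -⅑
T(G, z) = -⅑ + G + z (T(G, z) = (G + z) - ⅑ = -⅑ + G + z)
(-81136 + 126716) + T(515, 56) = (-81136 + 126716) + (-⅑ + 515 + 56) = 45580 + 5138/9 = 415358/9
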